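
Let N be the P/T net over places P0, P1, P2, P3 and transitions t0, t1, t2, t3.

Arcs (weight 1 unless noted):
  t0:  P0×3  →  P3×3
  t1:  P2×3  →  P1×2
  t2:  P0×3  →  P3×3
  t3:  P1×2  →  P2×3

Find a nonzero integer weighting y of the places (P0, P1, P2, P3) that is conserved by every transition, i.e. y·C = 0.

Incidence matrix C (rows=places, cols=transitions):
       t0   t1   t2   t3
   P0  -3    0   -3    0
   P1   0    2    0   -2
   P2   0   -3    0    3
   P3   3    0    3    0

Candidate y = [0, 3, 2, 0]; check y·C column-wise:
  col t0: 0·-3 + 3·0 + 2·0 + 0·3 = 0
  col t1: 3·2 + 2·-3 = 0
  col t2: 0·-3 + 3·0 + 2·0 + 0·3 = 0
  col t3: 3·-2 + 2·3 = 0

y = (P0:0, P1:3, P2:2, P3:0)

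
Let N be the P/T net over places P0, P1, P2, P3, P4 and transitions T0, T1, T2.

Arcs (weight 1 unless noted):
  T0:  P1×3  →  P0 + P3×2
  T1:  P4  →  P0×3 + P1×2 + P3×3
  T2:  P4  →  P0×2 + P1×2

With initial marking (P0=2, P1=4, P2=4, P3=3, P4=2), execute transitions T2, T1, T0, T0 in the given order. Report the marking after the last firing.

step 1: fire T2:  (P0=2, P1=4, P2=4, P3=3, P4=2) → (P0=4, P1=6, P2=4, P3=3, P4=1)
step 2: fire T1:  (P0=4, P1=6, P2=4, P3=3, P4=1) → (P0=7, P1=8, P2=4, P3=6, P4=0)
step 3: fire T0:  (P0=7, P1=8, P2=4, P3=6, P4=0) → (P0=8, P1=5, P2=4, P3=8, P4=0)
step 4: fire T0:  (P0=8, P1=5, P2=4, P3=8, P4=0) → (P0=9, P1=2, P2=4, P3=10, P4=0)

(P0=9, P1=2, P2=4, P3=10, P4=0)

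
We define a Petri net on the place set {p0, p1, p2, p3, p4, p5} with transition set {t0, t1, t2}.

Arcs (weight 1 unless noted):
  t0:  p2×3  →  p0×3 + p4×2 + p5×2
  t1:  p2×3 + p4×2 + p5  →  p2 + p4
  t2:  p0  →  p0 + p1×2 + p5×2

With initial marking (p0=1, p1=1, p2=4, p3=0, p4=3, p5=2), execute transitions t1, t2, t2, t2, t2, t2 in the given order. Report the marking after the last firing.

(p0=1, p1=11, p2=2, p3=0, p4=2, p5=11)

step 1: fire t1:  (p0=1, p1=1, p2=4, p3=0, p4=3, p5=2) → (p0=1, p1=1, p2=2, p3=0, p4=2, p5=1)
step 2: fire t2:  (p0=1, p1=1, p2=2, p3=0, p4=2, p5=1) → (p0=1, p1=3, p2=2, p3=0, p4=2, p5=3)
step 3: fire t2:  (p0=1, p1=3, p2=2, p3=0, p4=2, p5=3) → (p0=1, p1=5, p2=2, p3=0, p4=2, p5=5)
step 4: fire t2:  (p0=1, p1=5, p2=2, p3=0, p4=2, p5=5) → (p0=1, p1=7, p2=2, p3=0, p4=2, p5=7)
step 5: fire t2:  (p0=1, p1=7, p2=2, p3=0, p4=2, p5=7) → (p0=1, p1=9, p2=2, p3=0, p4=2, p5=9)
step 6: fire t2:  (p0=1, p1=9, p2=2, p3=0, p4=2, p5=9) → (p0=1, p1=11, p2=2, p3=0, p4=2, p5=11)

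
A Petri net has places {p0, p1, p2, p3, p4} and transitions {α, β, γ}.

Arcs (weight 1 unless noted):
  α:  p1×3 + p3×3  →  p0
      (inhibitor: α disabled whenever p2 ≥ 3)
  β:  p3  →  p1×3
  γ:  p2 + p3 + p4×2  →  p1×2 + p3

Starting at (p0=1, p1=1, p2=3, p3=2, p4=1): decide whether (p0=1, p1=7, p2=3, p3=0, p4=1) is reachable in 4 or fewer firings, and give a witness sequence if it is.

YES — reachable via ⟨β, β⟩ (2 firings)

step 1: fire β:  (p0=1, p1=1, p2=3, p3=2, p4=1) → (p0=1, p1=4, p2=3, p3=1, p4=1)
step 2: fire β:  (p0=1, p1=4, p2=3, p3=1, p4=1) → (p0=1, p1=7, p2=3, p3=0, p4=1)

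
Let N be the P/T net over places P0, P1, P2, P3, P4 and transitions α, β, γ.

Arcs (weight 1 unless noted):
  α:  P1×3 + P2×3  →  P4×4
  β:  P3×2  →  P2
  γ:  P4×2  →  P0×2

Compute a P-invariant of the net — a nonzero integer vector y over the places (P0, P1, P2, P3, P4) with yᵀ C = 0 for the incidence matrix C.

y = (P0:0, P1:2, P2:-2, P3:-1, P4:0)

Incidence matrix C (rows=places, cols=transitions):
        α    β    γ
   P0   0    0    2
   P1  -3    0    0
   P2  -3    1    0
   P3   0   -2    0
   P4   4    0   -2

Candidate y = [0, 2, -2, -1, 0]; check y·C column-wise:
  col α: 2·-3 + -2·-3 + -1·0 + 0·4 = 0
  col β: 2·0 + -2·1 + -1·-2 = 0
  col γ: 0·2 + 2·0 + -2·0 + -1·0 + 0·-2 = 0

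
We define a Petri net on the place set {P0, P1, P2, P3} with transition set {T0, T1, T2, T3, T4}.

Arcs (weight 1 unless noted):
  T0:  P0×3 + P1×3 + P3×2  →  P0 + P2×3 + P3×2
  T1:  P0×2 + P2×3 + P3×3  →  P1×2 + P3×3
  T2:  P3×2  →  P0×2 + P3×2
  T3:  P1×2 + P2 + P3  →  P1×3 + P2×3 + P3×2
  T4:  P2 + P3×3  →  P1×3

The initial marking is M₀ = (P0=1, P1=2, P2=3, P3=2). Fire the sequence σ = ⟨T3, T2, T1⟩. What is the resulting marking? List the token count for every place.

step 1: fire T3:  (P0=1, P1=2, P2=3, P3=2) → (P0=1, P1=3, P2=5, P3=3)
step 2: fire T2:  (P0=1, P1=3, P2=5, P3=3) → (P0=3, P1=3, P2=5, P3=3)
step 3: fire T1:  (P0=3, P1=3, P2=5, P3=3) → (P0=1, P1=5, P2=2, P3=3)

(P0=1, P1=5, P2=2, P3=3)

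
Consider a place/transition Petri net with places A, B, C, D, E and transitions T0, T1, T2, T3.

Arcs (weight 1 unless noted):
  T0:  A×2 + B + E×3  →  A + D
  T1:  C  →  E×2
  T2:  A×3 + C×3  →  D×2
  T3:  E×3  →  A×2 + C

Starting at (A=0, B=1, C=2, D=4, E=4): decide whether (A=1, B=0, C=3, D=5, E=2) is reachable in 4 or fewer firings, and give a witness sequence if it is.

NO — not reachable within 4 firings

depth 0: 1 marking
depth 1: 3 markings reached so far
depth 2: 5 markings reached so far
depth 3: 8 markings reached so far
depth 4: 12 markings reached so far
target is not among the 12 markings reachable within 4 steps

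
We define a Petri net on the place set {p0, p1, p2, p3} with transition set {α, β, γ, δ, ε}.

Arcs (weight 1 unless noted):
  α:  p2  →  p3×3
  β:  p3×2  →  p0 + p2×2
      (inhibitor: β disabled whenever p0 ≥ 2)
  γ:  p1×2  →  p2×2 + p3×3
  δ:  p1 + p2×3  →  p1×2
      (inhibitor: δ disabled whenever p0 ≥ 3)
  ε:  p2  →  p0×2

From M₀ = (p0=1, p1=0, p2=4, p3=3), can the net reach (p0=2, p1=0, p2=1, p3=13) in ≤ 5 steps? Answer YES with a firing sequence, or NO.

depth 0: 1 marking
depth 1: 4 markings reached so far
depth 2: 9 markings reached so far
depth 3: 16 markings reached so far
depth 4: 25 markings reached so far
depth 5: 30 markings reached so far
target is not among the 30 markings reachable within 5 steps

NO — not reachable within 5 firings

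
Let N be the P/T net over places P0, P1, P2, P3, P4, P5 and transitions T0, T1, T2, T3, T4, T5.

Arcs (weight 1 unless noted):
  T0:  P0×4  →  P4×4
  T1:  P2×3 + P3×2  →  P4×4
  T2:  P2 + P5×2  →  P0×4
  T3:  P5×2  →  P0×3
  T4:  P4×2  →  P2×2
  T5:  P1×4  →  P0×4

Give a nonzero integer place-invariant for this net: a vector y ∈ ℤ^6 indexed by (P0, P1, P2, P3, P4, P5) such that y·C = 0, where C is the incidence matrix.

y = (P0:2, P1:2, P2:2, P3:1, P4:2, P5:3)

Incidence matrix C (rows=places, cols=transitions):
       T0   T1   T2   T3   T4   T5
   P0  -4    0    4    3    0    4
   P1   0    0    0    0    0   -4
   P2   0   -3   -1    0    2    0
   P3   0   -2    0    0    0    0
   P4   4    4    0    0   -2    0
   P5   0    0   -2   -2    0    0

Candidate y = [2, 2, 2, 1, 2, 3]; check y·C column-wise:
  col T0: 2·-4 + 2·0 + 2·0 + 1·0 + 2·4 + 3·0 = 0
  col T1: 2·0 + 2·0 + 2·-3 + 1·-2 + 2·4 + 3·0 = 0
  col T2: 2·4 + 2·0 + 2·-1 + 1·0 + 2·0 + 3·-2 = 0
  col T3: 2·3 + 2·0 + 2·0 + 1·0 + 2·0 + 3·-2 = 0
  col T4: 2·0 + 2·0 + 2·2 + 1·0 + 2·-2 + 3·0 = 0
  col T5: 2·4 + 2·-4 + 2·0 + 1·0 + 2·0 + 3·0 = 0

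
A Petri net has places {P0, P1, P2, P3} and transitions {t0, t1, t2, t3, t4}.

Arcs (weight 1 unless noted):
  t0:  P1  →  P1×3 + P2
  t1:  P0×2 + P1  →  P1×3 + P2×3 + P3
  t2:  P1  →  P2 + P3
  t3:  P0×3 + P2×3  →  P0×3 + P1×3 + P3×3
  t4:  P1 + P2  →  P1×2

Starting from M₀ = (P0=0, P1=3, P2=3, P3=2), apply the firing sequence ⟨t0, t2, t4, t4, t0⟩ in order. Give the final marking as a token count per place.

step 1: fire t0:  (P0=0, P1=3, P2=3, P3=2) → (P0=0, P1=5, P2=4, P3=2)
step 2: fire t2:  (P0=0, P1=5, P2=4, P3=2) → (P0=0, P1=4, P2=5, P3=3)
step 3: fire t4:  (P0=0, P1=4, P2=5, P3=3) → (P0=0, P1=5, P2=4, P3=3)
step 4: fire t4:  (P0=0, P1=5, P2=4, P3=3) → (P0=0, P1=6, P2=3, P3=3)
step 5: fire t0:  (P0=0, P1=6, P2=3, P3=3) → (P0=0, P1=8, P2=4, P3=3)

(P0=0, P1=8, P2=4, P3=3)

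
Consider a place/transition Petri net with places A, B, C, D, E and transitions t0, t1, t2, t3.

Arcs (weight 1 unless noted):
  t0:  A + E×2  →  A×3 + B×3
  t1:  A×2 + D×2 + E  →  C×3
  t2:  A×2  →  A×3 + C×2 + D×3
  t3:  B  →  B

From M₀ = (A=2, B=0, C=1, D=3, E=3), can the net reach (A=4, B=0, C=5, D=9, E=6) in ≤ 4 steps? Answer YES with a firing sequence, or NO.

NO — not reachable within 4 firings

depth 0: 1 marking
depth 1: 4 markings reached so far
depth 2: 8 markings reached so far
depth 3: 12 markings reached so far
depth 4: 17 markings reached so far
target is not among the 17 markings reachable within 4 steps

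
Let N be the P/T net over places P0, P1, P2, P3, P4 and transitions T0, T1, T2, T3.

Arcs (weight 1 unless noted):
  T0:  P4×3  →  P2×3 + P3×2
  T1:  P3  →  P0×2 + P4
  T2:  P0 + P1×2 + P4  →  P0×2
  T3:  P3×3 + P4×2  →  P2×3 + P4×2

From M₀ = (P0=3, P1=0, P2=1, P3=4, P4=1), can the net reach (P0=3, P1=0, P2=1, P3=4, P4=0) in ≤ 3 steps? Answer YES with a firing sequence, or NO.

depth 0: 1 marking
depth 1: 2 markings reached so far
depth 2: 4 markings reached so far
depth 3: 6 markings reached so far
target is not among the 6 markings reachable within 3 steps

NO — not reachable within 3 firings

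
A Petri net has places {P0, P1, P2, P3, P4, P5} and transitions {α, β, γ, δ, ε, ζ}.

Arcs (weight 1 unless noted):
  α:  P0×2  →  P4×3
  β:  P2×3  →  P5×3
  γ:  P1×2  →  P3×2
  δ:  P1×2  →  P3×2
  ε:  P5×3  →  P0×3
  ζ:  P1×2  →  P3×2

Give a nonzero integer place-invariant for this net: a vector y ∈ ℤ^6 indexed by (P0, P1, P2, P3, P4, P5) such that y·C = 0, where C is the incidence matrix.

y = (P0:0, P1:1, P2:0, P3:1, P4:0, P5:0)

Incidence matrix C (rows=places, cols=transitions):
        α    β    γ    δ    ε    ζ
   P0  -2    0    0    0    3    0
   P1   0    0   -2   -2    0   -2
   P2   0   -3    0    0    0    0
   P3   0    0    2    2    0    2
   P4   3    0    0    0    0    0
   P5   0    3    0    0   -3    0

Candidate y = [0, 1, 0, 1, 0, 0]; check y·C column-wise:
  col α: 0·-2 + 1·0 + 1·0 + 0·3 = 0
  col β: 1·0 + 0·-3 + 1·0 + 0·3 = 0
  col γ: 1·-2 + 1·2 = 0
  col δ: 1·-2 + 1·2 = 0
  col ε: 0·3 + 1·0 + 1·0 + 0·-3 = 0
  col ζ: 1·-2 + 1·2 = 0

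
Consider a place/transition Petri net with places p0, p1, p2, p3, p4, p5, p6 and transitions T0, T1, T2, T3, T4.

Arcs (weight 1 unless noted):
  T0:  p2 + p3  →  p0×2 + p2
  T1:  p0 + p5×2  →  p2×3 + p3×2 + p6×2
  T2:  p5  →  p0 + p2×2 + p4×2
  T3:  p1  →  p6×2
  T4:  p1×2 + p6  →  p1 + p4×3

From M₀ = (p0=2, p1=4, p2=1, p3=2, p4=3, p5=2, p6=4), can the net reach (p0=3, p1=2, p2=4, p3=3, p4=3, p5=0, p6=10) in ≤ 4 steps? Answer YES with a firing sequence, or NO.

step 1: fire T0:  (p0=2, p1=4, p2=1, p3=2, p4=3, p5=2, p6=4) → (p0=4, p1=4, p2=1, p3=1, p4=3, p5=2, p6=4)
step 2: fire T1:  (p0=4, p1=4, p2=1, p3=1, p4=3, p5=2, p6=4) → (p0=3, p1=4, p2=4, p3=3, p4=3, p5=0, p6=6)
step 3: fire T3:  (p0=3, p1=4, p2=4, p3=3, p4=3, p5=0, p6=6) → (p0=3, p1=3, p2=4, p3=3, p4=3, p5=0, p6=8)
step 4: fire T3:  (p0=3, p1=3, p2=4, p3=3, p4=3, p5=0, p6=8) → (p0=3, p1=2, p2=4, p3=3, p4=3, p5=0, p6=10)

YES — reachable via ⟨T0, T1, T3, T3⟩ (4 firings)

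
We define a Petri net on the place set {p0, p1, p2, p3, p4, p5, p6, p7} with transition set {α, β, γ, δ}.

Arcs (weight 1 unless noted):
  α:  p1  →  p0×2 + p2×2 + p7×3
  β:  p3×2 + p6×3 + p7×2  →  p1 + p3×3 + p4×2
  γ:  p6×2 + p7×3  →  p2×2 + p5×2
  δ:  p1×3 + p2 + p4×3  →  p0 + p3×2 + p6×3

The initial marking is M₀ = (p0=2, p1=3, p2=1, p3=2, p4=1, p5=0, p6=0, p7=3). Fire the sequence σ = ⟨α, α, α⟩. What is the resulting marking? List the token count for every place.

step 1: fire α:  (p0=2, p1=3, p2=1, p3=2, p4=1, p5=0, p6=0, p7=3) → (p0=4, p1=2, p2=3, p3=2, p4=1, p5=0, p6=0, p7=6)
step 2: fire α:  (p0=4, p1=2, p2=3, p3=2, p4=1, p5=0, p6=0, p7=6) → (p0=6, p1=1, p2=5, p3=2, p4=1, p5=0, p6=0, p7=9)
step 3: fire α:  (p0=6, p1=1, p2=5, p3=2, p4=1, p5=0, p6=0, p7=9) → (p0=8, p1=0, p2=7, p3=2, p4=1, p5=0, p6=0, p7=12)

(p0=8, p1=0, p2=7, p3=2, p4=1, p5=0, p6=0, p7=12)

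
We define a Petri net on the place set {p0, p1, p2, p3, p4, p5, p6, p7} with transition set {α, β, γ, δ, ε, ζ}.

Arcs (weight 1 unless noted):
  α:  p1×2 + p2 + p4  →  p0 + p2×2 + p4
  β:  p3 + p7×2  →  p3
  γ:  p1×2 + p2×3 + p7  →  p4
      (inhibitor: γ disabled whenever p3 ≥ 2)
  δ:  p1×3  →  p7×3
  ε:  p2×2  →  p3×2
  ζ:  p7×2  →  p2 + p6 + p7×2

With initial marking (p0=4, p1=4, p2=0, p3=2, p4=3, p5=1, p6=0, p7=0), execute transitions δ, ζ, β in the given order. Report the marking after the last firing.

step 1: fire δ:  (p0=4, p1=4, p2=0, p3=2, p4=3, p5=1, p6=0, p7=0) → (p0=4, p1=1, p2=0, p3=2, p4=3, p5=1, p6=0, p7=3)
step 2: fire ζ:  (p0=4, p1=1, p2=0, p3=2, p4=3, p5=1, p6=0, p7=3) → (p0=4, p1=1, p2=1, p3=2, p4=3, p5=1, p6=1, p7=3)
step 3: fire β:  (p0=4, p1=1, p2=1, p3=2, p4=3, p5=1, p6=1, p7=3) → (p0=4, p1=1, p2=1, p3=2, p4=3, p5=1, p6=1, p7=1)

(p0=4, p1=1, p2=1, p3=2, p4=3, p5=1, p6=1, p7=1)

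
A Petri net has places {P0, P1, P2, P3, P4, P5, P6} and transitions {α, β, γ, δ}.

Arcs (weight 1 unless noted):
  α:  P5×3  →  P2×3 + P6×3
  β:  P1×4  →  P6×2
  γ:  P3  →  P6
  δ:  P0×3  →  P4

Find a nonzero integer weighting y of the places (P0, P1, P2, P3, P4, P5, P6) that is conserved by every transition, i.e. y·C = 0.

y = (P0:1, P1:0, P2:0, P3:0, P4:3, P5:0, P6:0)

Incidence matrix C (rows=places, cols=transitions):
        α    β    γ    δ
   P0   0    0    0   -3
   P1   0   -4    0    0
   P2   3    0    0    0
   P3   0    0   -1    0
   P4   0    0    0    1
   P5  -3    0    0    0
   P6   3    2    1    0

Candidate y = [1, 0, 0, 0, 3, 0, 0]; check y·C column-wise:
  col α: 1·0 + 0·3 + 3·0 + 0·-3 + 0·3 = 0
  col β: 1·0 + 0·-4 + 3·0 + 0·2 = 0
  col γ: 1·0 + 0·-1 + 3·0 + 0·1 = 0
  col δ: 1·-3 + 3·1 = 0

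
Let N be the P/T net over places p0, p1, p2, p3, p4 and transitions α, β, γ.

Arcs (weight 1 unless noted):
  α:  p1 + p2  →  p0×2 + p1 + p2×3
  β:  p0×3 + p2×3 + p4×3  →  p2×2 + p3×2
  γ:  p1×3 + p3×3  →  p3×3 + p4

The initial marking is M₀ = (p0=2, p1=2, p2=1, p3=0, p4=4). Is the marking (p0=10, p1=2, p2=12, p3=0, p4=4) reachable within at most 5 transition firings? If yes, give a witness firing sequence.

NO — not reachable within 5 firings

depth 0: 1 marking
depth 1: 2 markings reached so far
depth 2: 4 markings reached so far
depth 3: 6 markings reached so far
depth 4: 8 markings reached so far
depth 5: 10 markings reached so far
target is not among the 10 markings reachable within 5 steps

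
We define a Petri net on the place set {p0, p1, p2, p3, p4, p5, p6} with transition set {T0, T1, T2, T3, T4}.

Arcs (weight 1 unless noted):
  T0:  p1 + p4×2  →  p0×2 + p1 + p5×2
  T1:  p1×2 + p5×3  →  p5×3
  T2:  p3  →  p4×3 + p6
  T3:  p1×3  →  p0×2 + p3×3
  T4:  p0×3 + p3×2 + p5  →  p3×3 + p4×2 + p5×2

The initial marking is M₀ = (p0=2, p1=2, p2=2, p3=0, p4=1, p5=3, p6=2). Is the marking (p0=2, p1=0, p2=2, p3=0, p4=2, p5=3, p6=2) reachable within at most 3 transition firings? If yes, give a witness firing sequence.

depth 0: 1 marking
depth 1: 2 markings reached so far
depth 2: 2 markings reached so far
(frontier empty at depth 2; search complete)
target is not among the 2 markings reachable within 3 steps

NO — not reachable within 3 firings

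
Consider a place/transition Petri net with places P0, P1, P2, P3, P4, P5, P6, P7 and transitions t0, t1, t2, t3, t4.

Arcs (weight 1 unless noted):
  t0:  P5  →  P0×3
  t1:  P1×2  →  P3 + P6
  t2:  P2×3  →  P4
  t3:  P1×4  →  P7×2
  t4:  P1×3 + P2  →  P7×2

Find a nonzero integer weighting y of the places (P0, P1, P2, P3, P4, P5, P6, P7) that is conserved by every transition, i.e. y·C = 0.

Incidence matrix C (rows=places, cols=transitions):
       t0   t1   t2   t3   t4
   P0   3    0    0    0    0
   P1   0   -2    0   -4   -3
   P2   0    0   -3    0   -1
   P3   0    1    0    0    0
   P4   0    0    1    0    0
   P5  -1    0    0    0    0
   P6   0    1    0    0    0
   P7   0    0    0    2    2

Candidate y = [1, 0, 0, 0, 0, 3, 0, 0]; check y·C column-wise:
  col t0: 1·3 + 3·-1 = 0
  col t1: 1·0 + 0·-2 + 0·1 + 3·0 + 0·1 = 0
  col t2: 1·0 + 0·-3 + 0·1 + 3·0 = 0
  col t3: 1·0 + 0·-4 + 3·0 + 0·2 = 0
  col t4: 1·0 + 0·-3 + 0·-1 + 3·0 + 0·2 = 0

y = (P0:1, P1:0, P2:0, P3:0, P4:0, P5:3, P6:0, P7:0)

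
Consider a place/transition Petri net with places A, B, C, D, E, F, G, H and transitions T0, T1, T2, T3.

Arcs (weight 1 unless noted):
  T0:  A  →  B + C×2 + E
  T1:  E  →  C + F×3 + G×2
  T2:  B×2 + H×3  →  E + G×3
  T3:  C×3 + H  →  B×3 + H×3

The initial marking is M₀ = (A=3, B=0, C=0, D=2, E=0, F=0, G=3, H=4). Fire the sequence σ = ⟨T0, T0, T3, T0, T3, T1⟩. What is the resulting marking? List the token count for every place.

(A=0, B=9, C=1, D=2, E=2, F=3, G=5, H=8)

step 1: fire T0:  (A=3, B=0, C=0, D=2, E=0, F=0, G=3, H=4) → (A=2, B=1, C=2, D=2, E=1, F=0, G=3, H=4)
step 2: fire T0:  (A=2, B=1, C=2, D=2, E=1, F=0, G=3, H=4) → (A=1, B=2, C=4, D=2, E=2, F=0, G=3, H=4)
step 3: fire T3:  (A=1, B=2, C=4, D=2, E=2, F=0, G=3, H=4) → (A=1, B=5, C=1, D=2, E=2, F=0, G=3, H=6)
step 4: fire T0:  (A=1, B=5, C=1, D=2, E=2, F=0, G=3, H=6) → (A=0, B=6, C=3, D=2, E=3, F=0, G=3, H=6)
step 5: fire T3:  (A=0, B=6, C=3, D=2, E=3, F=0, G=3, H=6) → (A=0, B=9, C=0, D=2, E=3, F=0, G=3, H=8)
step 6: fire T1:  (A=0, B=9, C=0, D=2, E=3, F=0, G=3, H=8) → (A=0, B=9, C=1, D=2, E=2, F=3, G=5, H=8)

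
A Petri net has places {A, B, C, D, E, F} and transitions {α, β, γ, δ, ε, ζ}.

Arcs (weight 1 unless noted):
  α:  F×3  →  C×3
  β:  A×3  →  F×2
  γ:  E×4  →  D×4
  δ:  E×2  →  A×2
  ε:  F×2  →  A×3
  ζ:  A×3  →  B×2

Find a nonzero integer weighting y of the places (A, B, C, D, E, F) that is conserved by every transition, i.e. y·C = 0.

Incidence matrix C (rows=places, cols=transitions):
        α    β    γ    δ    ε    ζ
    A   0   -3    0    2    3   -3
    B   0    0    0    0    0    2
    C   3    0    0    0    0    0
    D   0    0    4    0    0    0
    E   0    0   -4   -2    0    0
    F  -3    2    0    0   -2    0

Candidate y = [2, 3, 3, 2, 2, 3]; check y·C column-wise:
  col α: 2·0 + 3·0 + 3·3 + 2·0 + 2·0 + 3·-3 = 0
  col β: 2·-3 + 3·0 + 3·0 + 2·0 + 2·0 + 3·2 = 0
  col γ: 2·0 + 3·0 + 3·0 + 2·4 + 2·-4 + 3·0 = 0
  col δ: 2·2 + 3·0 + 3·0 + 2·0 + 2·-2 + 3·0 = 0
  col ε: 2·3 + 3·0 + 3·0 + 2·0 + 2·0 + 3·-2 = 0
  col ζ: 2·-3 + 3·2 + 3·0 + 2·0 + 2·0 + 3·0 = 0

y = (A:2, B:3, C:3, D:2, E:2, F:3)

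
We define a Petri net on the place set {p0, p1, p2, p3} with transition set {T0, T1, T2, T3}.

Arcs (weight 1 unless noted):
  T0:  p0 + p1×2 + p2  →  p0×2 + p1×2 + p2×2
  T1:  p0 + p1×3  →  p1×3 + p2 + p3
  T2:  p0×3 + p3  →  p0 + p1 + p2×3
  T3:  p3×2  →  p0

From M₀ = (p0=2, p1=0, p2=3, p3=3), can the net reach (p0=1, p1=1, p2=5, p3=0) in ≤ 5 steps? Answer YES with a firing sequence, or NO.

NO — not reachable within 5 firings

depth 0: 1 marking
depth 1: 2 markings reached so far
depth 2: 3 markings reached so far
depth 3: 3 markings reached so far
(frontier empty at depth 3; search complete)
target is not among the 3 markings reachable within 5 steps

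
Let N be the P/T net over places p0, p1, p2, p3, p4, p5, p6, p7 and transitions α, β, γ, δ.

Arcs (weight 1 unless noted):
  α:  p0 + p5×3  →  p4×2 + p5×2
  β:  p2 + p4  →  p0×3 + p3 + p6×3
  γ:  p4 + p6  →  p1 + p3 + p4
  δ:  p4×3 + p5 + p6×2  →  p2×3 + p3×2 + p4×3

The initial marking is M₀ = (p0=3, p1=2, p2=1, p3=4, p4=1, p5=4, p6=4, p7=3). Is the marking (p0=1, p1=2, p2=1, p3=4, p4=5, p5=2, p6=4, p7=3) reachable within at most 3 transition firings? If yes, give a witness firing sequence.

YES — reachable via ⟨α, α⟩ (2 firings)

step 1: fire α:  (p0=3, p1=2, p2=1, p3=4, p4=1, p5=4, p6=4, p7=3) → (p0=2, p1=2, p2=1, p3=4, p4=3, p5=3, p6=4, p7=3)
step 2: fire α:  (p0=2, p1=2, p2=1, p3=4, p4=3, p5=3, p6=4, p7=3) → (p0=1, p1=2, p2=1, p3=4, p4=5, p5=2, p6=4, p7=3)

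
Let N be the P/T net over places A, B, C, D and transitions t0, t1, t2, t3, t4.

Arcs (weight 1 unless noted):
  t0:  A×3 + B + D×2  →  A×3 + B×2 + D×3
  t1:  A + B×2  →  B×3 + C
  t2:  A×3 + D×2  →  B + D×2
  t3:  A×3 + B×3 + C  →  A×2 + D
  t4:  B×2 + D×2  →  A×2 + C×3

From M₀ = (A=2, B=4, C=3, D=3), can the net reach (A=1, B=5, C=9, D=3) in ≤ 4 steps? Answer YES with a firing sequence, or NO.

depth 0: 1 marking
depth 1: 3 markings reached so far
depth 2: 5 markings reached so far
depth 3: 7 markings reached so far
depth 4: 8 markings reached so far
target is not among the 8 markings reachable within 4 steps

NO — not reachable within 4 firings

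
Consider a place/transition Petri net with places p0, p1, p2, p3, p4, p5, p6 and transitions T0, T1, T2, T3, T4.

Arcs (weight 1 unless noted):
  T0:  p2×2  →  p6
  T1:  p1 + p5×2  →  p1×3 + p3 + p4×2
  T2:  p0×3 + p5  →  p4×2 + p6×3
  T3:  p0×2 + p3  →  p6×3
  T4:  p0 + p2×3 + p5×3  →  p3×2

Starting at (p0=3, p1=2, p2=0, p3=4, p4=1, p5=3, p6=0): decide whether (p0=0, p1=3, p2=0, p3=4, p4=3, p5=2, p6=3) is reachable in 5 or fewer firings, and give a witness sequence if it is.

depth 0: 1 marking
depth 1: 4 markings reached so far
depth 2: 6 markings reached so far
depth 3: 6 markings reached so far
(frontier empty at depth 3; search complete)
target is not among the 6 markings reachable within 5 steps

NO — not reachable within 5 firings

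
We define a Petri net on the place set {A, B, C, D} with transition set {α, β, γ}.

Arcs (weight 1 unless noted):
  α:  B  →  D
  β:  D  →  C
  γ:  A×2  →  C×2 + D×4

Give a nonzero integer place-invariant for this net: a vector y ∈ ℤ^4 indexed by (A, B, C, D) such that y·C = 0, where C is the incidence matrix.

Incidence matrix C (rows=places, cols=transitions):
        α    β    γ
    A   0    0   -2
    B  -1    0    0
    C   0    1    2
    D   1   -1    4

Candidate y = [3, 1, 1, 1]; check y·C column-wise:
  col α: 3·0 + 1·-1 + 1·0 + 1·1 = 0
  col β: 3·0 + 1·0 + 1·1 + 1·-1 = 0
  col γ: 3·-2 + 1·0 + 1·2 + 1·4 = 0

y = (A:3, B:1, C:1, D:1)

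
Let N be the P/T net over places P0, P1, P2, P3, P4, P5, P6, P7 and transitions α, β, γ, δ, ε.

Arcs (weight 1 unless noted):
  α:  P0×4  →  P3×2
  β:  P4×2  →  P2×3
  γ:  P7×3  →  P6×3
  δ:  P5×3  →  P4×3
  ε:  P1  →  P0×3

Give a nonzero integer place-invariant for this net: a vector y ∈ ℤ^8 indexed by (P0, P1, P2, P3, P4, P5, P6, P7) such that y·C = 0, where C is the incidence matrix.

Incidence matrix C (rows=places, cols=transitions):
        α    β    γ    δ    ε
   P0  -4    0    0    0    3
   P1   0    0    0    0   -1
   P2   0    3    0    0    0
   P3   2    0    0    0    0
   P4   0   -2    0    3    0
   P5   0    0    0   -3    0
   P6   0    0    3    0    0
   P7   0    0   -3    0    0

Candidate y = [1, 3, 0, 2, 0, 0, 0, 0]; check y·C column-wise:
  col α: 1·-4 + 3·0 + 2·2 = 0
  col β: 1·0 + 3·0 + 0·3 + 2·0 + 0·-2 = 0
  col γ: 1·0 + 3·0 + 2·0 + 0·3 + 0·-3 = 0
  col δ: 1·0 + 3·0 + 2·0 + 0·3 + 0·-3 = 0
  col ε: 1·3 + 3·-1 + 2·0 = 0

y = (P0:1, P1:3, P2:0, P3:2, P4:0, P5:0, P6:0, P7:0)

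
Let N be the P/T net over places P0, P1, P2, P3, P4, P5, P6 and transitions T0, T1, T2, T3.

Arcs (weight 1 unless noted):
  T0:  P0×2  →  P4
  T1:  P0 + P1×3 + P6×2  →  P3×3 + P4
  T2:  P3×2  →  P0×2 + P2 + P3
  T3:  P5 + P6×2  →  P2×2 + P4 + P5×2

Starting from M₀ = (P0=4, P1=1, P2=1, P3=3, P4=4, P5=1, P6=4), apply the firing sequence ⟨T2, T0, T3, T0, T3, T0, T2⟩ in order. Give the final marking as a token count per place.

(P0=2, P1=1, P2=7, P3=1, P4=9, P5=3, P6=0)

step 1: fire T2:  (P0=4, P1=1, P2=1, P3=3, P4=4, P5=1, P6=4) → (P0=6, P1=1, P2=2, P3=2, P4=4, P5=1, P6=4)
step 2: fire T0:  (P0=6, P1=1, P2=2, P3=2, P4=4, P5=1, P6=4) → (P0=4, P1=1, P2=2, P3=2, P4=5, P5=1, P6=4)
step 3: fire T3:  (P0=4, P1=1, P2=2, P3=2, P4=5, P5=1, P6=4) → (P0=4, P1=1, P2=4, P3=2, P4=6, P5=2, P6=2)
step 4: fire T0:  (P0=4, P1=1, P2=4, P3=2, P4=6, P5=2, P6=2) → (P0=2, P1=1, P2=4, P3=2, P4=7, P5=2, P6=2)
step 5: fire T3:  (P0=2, P1=1, P2=4, P3=2, P4=7, P5=2, P6=2) → (P0=2, P1=1, P2=6, P3=2, P4=8, P5=3, P6=0)
step 6: fire T0:  (P0=2, P1=1, P2=6, P3=2, P4=8, P5=3, P6=0) → (P0=0, P1=1, P2=6, P3=2, P4=9, P5=3, P6=0)
step 7: fire T2:  (P0=0, P1=1, P2=6, P3=2, P4=9, P5=3, P6=0) → (P0=2, P1=1, P2=7, P3=1, P4=9, P5=3, P6=0)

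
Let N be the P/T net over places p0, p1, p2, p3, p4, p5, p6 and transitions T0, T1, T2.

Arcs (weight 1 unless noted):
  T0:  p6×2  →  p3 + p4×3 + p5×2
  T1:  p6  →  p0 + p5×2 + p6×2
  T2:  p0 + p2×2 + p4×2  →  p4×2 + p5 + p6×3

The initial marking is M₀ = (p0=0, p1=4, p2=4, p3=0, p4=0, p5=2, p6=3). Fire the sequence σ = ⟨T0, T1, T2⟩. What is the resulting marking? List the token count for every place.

(p0=0, p1=4, p2=2, p3=1, p4=3, p5=7, p6=5)

step 1: fire T0:  (p0=0, p1=4, p2=4, p3=0, p4=0, p5=2, p6=3) → (p0=0, p1=4, p2=4, p3=1, p4=3, p5=4, p6=1)
step 2: fire T1:  (p0=0, p1=4, p2=4, p3=1, p4=3, p5=4, p6=1) → (p0=1, p1=4, p2=4, p3=1, p4=3, p5=6, p6=2)
step 3: fire T2:  (p0=1, p1=4, p2=4, p3=1, p4=3, p5=6, p6=2) → (p0=0, p1=4, p2=2, p3=1, p4=3, p5=7, p6=5)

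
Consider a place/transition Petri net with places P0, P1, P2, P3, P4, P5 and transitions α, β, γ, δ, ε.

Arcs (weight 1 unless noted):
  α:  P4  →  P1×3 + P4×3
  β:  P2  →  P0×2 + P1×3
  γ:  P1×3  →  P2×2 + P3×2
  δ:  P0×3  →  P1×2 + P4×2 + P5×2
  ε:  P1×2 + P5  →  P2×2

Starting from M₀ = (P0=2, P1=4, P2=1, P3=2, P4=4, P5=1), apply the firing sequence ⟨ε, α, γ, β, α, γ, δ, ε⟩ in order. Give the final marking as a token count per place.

step 1: fire ε:  (P0=2, P1=4, P2=1, P3=2, P4=4, P5=1) → (P0=2, P1=2, P2=3, P3=2, P4=4, P5=0)
step 2: fire α:  (P0=2, P1=2, P2=3, P3=2, P4=4, P5=0) → (P0=2, P1=5, P2=3, P3=2, P4=6, P5=0)
step 3: fire γ:  (P0=2, P1=5, P2=3, P3=2, P4=6, P5=0) → (P0=2, P1=2, P2=5, P3=4, P4=6, P5=0)
step 4: fire β:  (P0=2, P1=2, P2=5, P3=4, P4=6, P5=0) → (P0=4, P1=5, P2=4, P3=4, P4=6, P5=0)
step 5: fire α:  (P0=4, P1=5, P2=4, P3=4, P4=6, P5=0) → (P0=4, P1=8, P2=4, P3=4, P4=8, P5=0)
step 6: fire γ:  (P0=4, P1=8, P2=4, P3=4, P4=8, P5=0) → (P0=4, P1=5, P2=6, P3=6, P4=8, P5=0)
step 7: fire δ:  (P0=4, P1=5, P2=6, P3=6, P4=8, P5=0) → (P0=1, P1=7, P2=6, P3=6, P4=10, P5=2)
step 8: fire ε:  (P0=1, P1=7, P2=6, P3=6, P4=10, P5=2) → (P0=1, P1=5, P2=8, P3=6, P4=10, P5=1)

(P0=1, P1=5, P2=8, P3=6, P4=10, P5=1)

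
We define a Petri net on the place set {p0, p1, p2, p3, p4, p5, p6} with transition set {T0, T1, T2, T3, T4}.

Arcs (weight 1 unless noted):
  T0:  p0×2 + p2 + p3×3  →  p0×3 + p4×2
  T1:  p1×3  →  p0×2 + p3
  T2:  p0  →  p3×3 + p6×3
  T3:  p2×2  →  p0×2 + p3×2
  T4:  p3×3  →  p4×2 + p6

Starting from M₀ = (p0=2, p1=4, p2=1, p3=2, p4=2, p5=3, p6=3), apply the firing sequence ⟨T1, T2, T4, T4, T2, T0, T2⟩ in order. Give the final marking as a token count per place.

step 1: fire T1:  (p0=2, p1=4, p2=1, p3=2, p4=2, p5=3, p6=3) → (p0=4, p1=1, p2=1, p3=3, p4=2, p5=3, p6=3)
step 2: fire T2:  (p0=4, p1=1, p2=1, p3=3, p4=2, p5=3, p6=3) → (p0=3, p1=1, p2=1, p3=6, p4=2, p5=3, p6=6)
step 3: fire T4:  (p0=3, p1=1, p2=1, p3=6, p4=2, p5=3, p6=6) → (p0=3, p1=1, p2=1, p3=3, p4=4, p5=3, p6=7)
step 4: fire T4:  (p0=3, p1=1, p2=1, p3=3, p4=4, p5=3, p6=7) → (p0=3, p1=1, p2=1, p3=0, p4=6, p5=3, p6=8)
step 5: fire T2:  (p0=3, p1=1, p2=1, p3=0, p4=6, p5=3, p6=8) → (p0=2, p1=1, p2=1, p3=3, p4=6, p5=3, p6=11)
step 6: fire T0:  (p0=2, p1=1, p2=1, p3=3, p4=6, p5=3, p6=11) → (p0=3, p1=1, p2=0, p3=0, p4=8, p5=3, p6=11)
step 7: fire T2:  (p0=3, p1=1, p2=0, p3=0, p4=8, p5=3, p6=11) → (p0=2, p1=1, p2=0, p3=3, p4=8, p5=3, p6=14)

(p0=2, p1=1, p2=0, p3=3, p4=8, p5=3, p6=14)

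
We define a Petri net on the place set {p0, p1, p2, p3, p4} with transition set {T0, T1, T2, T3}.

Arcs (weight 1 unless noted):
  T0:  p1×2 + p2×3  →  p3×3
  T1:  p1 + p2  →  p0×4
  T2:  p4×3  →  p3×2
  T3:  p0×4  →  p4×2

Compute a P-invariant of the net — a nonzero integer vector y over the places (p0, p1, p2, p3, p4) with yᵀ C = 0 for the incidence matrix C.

y = (p0:1, p1:3, p2:1, p3:3, p4:2)

Incidence matrix C (rows=places, cols=transitions):
       T0   T1   T2   T3
   p0   0    4    0   -4
   p1  -2   -1    0    0
   p2  -3   -1    0    0
   p3   3    0    2    0
   p4   0    0   -3    2

Candidate y = [1, 3, 1, 3, 2]; check y·C column-wise:
  col T0: 1·0 + 3·-2 + 1·-3 + 3·3 + 2·0 = 0
  col T1: 1·4 + 3·-1 + 1·-1 + 3·0 + 2·0 = 0
  col T2: 1·0 + 3·0 + 1·0 + 3·2 + 2·-3 = 0
  col T3: 1·-4 + 3·0 + 1·0 + 3·0 + 2·2 = 0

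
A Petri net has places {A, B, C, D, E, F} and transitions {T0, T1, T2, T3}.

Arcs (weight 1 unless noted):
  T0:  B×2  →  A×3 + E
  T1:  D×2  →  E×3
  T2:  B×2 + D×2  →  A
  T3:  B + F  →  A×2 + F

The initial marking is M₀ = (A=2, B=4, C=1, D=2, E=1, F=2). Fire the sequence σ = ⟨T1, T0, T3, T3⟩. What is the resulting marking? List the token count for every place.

(A=9, B=0, C=1, D=0, E=5, F=2)

step 1: fire T1:  (A=2, B=4, C=1, D=2, E=1, F=2) → (A=2, B=4, C=1, D=0, E=4, F=2)
step 2: fire T0:  (A=2, B=4, C=1, D=0, E=4, F=2) → (A=5, B=2, C=1, D=0, E=5, F=2)
step 3: fire T3:  (A=5, B=2, C=1, D=0, E=5, F=2) → (A=7, B=1, C=1, D=0, E=5, F=2)
step 4: fire T3:  (A=7, B=1, C=1, D=0, E=5, F=2) → (A=9, B=0, C=1, D=0, E=5, F=2)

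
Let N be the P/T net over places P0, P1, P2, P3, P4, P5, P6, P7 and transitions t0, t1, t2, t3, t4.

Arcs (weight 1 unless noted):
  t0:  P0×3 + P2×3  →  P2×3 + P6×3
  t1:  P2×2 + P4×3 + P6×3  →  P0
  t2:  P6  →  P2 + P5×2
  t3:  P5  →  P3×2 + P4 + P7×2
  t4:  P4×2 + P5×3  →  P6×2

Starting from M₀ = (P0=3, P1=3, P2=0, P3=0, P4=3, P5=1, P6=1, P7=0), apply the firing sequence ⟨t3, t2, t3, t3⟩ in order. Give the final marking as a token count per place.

(P0=3, P1=3, P2=1, P3=6, P4=6, P5=0, P6=0, P7=6)

step 1: fire t3:  (P0=3, P1=3, P2=0, P3=0, P4=3, P5=1, P6=1, P7=0) → (P0=3, P1=3, P2=0, P3=2, P4=4, P5=0, P6=1, P7=2)
step 2: fire t2:  (P0=3, P1=3, P2=0, P3=2, P4=4, P5=0, P6=1, P7=2) → (P0=3, P1=3, P2=1, P3=2, P4=4, P5=2, P6=0, P7=2)
step 3: fire t3:  (P0=3, P1=3, P2=1, P3=2, P4=4, P5=2, P6=0, P7=2) → (P0=3, P1=3, P2=1, P3=4, P4=5, P5=1, P6=0, P7=4)
step 4: fire t3:  (P0=3, P1=3, P2=1, P3=4, P4=5, P5=1, P6=0, P7=4) → (P0=3, P1=3, P2=1, P3=6, P4=6, P5=0, P6=0, P7=6)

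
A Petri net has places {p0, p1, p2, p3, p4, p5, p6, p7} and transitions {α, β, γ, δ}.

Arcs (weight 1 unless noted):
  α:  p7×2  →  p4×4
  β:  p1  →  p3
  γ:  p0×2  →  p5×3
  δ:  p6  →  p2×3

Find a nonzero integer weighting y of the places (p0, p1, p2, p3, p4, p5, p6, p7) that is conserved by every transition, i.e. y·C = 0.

Incidence matrix C (rows=places, cols=transitions):
        α    β    γ    δ
   p0   0    0   -2    0
   p1   0   -1    0    0
   p2   0    0    0    3
   p3   0    1    0    0
   p4   4    0    0    0
   p5   0    0    3    0
   p6   0    0    0   -1
   p7  -2    0    0    0

Candidate y = [0, 1, 0, 1, 0, 0, 0, 0]; check y·C column-wise:
  col α: 1·0 + 1·0 + 0·4 + 0·-2 = 0
  col β: 1·-1 + 1·1 = 0
  col γ: 0·-2 + 1·0 + 1·0 + 0·3 = 0
  col δ: 1·0 + 0·3 + 1·0 + 0·-1 = 0

y = (p0:0, p1:1, p2:0, p3:1, p4:0, p5:0, p6:0, p7:0)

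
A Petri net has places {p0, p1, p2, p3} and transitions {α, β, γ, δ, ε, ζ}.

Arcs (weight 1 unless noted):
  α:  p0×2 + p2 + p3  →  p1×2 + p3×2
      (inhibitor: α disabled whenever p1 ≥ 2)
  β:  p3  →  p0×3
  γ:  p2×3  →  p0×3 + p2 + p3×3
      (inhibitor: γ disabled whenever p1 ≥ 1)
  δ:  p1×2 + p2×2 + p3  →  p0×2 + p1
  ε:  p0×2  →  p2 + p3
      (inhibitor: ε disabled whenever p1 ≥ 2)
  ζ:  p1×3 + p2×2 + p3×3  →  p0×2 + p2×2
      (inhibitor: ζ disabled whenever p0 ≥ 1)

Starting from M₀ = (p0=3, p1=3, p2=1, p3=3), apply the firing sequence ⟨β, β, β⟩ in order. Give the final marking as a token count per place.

step 1: fire β:  (p0=3, p1=3, p2=1, p3=3) → (p0=6, p1=3, p2=1, p3=2)
step 2: fire β:  (p0=6, p1=3, p2=1, p3=2) → (p0=9, p1=3, p2=1, p3=1)
step 3: fire β:  (p0=9, p1=3, p2=1, p3=1) → (p0=12, p1=3, p2=1, p3=0)

(p0=12, p1=3, p2=1, p3=0)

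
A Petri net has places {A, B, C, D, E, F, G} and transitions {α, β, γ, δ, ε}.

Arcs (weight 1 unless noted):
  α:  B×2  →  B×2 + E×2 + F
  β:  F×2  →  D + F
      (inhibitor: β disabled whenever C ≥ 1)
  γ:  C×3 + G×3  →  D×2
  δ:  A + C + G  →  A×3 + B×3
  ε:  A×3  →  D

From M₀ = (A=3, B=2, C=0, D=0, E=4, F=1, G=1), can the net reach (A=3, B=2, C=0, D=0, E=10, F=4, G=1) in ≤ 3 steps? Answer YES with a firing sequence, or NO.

YES — reachable via ⟨α, α, α⟩ (3 firings)

step 1: fire α:  (A=3, B=2, C=0, D=0, E=4, F=1, G=1) → (A=3, B=2, C=0, D=0, E=6, F=2, G=1)
step 2: fire α:  (A=3, B=2, C=0, D=0, E=6, F=2, G=1) → (A=3, B=2, C=0, D=0, E=8, F=3, G=1)
step 3: fire α:  (A=3, B=2, C=0, D=0, E=8, F=3, G=1) → (A=3, B=2, C=0, D=0, E=10, F=4, G=1)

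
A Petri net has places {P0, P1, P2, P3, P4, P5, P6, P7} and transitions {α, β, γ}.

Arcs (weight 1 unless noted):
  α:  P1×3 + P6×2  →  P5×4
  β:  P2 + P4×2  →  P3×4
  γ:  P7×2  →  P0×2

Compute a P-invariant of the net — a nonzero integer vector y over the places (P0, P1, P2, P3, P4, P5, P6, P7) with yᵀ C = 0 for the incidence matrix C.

y = (P0:0, P1:0, P2:4, P3:1, P4:0, P5:0, P6:0, P7:0)

Incidence matrix C (rows=places, cols=transitions):
        α    β    γ
   P0   0    0    2
   P1  -3    0    0
   P2   0   -1    0
   P3   0    4    0
   P4   0   -2    0
   P5   4    0    0
   P6  -2    0    0
   P7   0    0   -2

Candidate y = [0, 0, 4, 1, 0, 0, 0, 0]; check y·C column-wise:
  col α: 0·-3 + 4·0 + 1·0 + 0·4 + 0·-2 = 0
  col β: 4·-1 + 1·4 + 0·-2 = 0
  col γ: 0·2 + 4·0 + 1·0 + 0·-2 = 0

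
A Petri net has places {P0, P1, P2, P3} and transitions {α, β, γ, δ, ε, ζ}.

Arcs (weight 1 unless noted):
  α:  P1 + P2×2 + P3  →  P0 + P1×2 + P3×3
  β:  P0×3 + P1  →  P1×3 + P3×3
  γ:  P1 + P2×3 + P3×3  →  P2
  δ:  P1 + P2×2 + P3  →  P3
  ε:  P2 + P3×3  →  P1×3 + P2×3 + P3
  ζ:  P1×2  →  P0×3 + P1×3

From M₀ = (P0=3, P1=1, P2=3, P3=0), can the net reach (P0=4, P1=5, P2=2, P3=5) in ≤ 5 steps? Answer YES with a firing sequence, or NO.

NO — not reachable within 5 firings

depth 0: 1 marking
depth 1: 2 markings reached so far
depth 2: 7 markings reached so far
depth 3: 15 markings reached so far
depth 4: 32 markings reached so far
depth 5: 56 markings reached so far
target is not among the 56 markings reachable within 5 steps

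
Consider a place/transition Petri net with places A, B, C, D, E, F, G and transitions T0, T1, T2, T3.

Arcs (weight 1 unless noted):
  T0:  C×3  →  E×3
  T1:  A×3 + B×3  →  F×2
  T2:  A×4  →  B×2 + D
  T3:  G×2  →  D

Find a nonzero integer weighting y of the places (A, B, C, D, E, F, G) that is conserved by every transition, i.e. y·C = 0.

Incidence matrix C (rows=places, cols=transitions):
       T0   T1   T2   T3
    A   0   -3   -4    0
    B   0   -3    2    0
    C  -3    0    0    0
    D   0    0    1    1
    E   3    0    0    0
    F   0    2    0    0
    G   0    0    0   -2

Candidate y = [0, 0, 1, 0, 1, 0, 0]; check y·C column-wise:
  col T0: 1·-3 + 1·3 = 0
  col T1: 0·-3 + 0·-3 + 1·0 + 1·0 + 0·2 = 0
  col T2: 0·-4 + 0·2 + 1·0 + 0·1 + 1·0 = 0
  col T3: 1·0 + 0·1 + 1·0 + 0·-2 = 0

y = (A:0, B:0, C:1, D:0, E:1, F:0, G:0)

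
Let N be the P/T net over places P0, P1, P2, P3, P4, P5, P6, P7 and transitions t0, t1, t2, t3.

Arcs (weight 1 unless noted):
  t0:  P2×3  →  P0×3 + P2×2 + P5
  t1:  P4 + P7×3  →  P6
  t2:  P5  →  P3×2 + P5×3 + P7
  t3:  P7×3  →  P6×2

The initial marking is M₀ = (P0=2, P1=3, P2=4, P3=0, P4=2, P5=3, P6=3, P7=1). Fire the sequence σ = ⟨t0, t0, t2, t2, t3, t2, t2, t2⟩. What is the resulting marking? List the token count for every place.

(P0=8, P1=3, P2=2, P3=10, P4=2, P5=15, P6=5, P7=3)

step 1: fire t0:  (P0=2, P1=3, P2=4, P3=0, P4=2, P5=3, P6=3, P7=1) → (P0=5, P1=3, P2=3, P3=0, P4=2, P5=4, P6=3, P7=1)
step 2: fire t0:  (P0=5, P1=3, P2=3, P3=0, P4=2, P5=4, P6=3, P7=1) → (P0=8, P1=3, P2=2, P3=0, P4=2, P5=5, P6=3, P7=1)
step 3: fire t2:  (P0=8, P1=3, P2=2, P3=0, P4=2, P5=5, P6=3, P7=1) → (P0=8, P1=3, P2=2, P3=2, P4=2, P5=7, P6=3, P7=2)
step 4: fire t2:  (P0=8, P1=3, P2=2, P3=2, P4=2, P5=7, P6=3, P7=2) → (P0=8, P1=3, P2=2, P3=4, P4=2, P5=9, P6=3, P7=3)
step 5: fire t3:  (P0=8, P1=3, P2=2, P3=4, P4=2, P5=9, P6=3, P7=3) → (P0=8, P1=3, P2=2, P3=4, P4=2, P5=9, P6=5, P7=0)
step 6: fire t2:  (P0=8, P1=3, P2=2, P3=4, P4=2, P5=9, P6=5, P7=0) → (P0=8, P1=3, P2=2, P3=6, P4=2, P5=11, P6=5, P7=1)
step 7: fire t2:  (P0=8, P1=3, P2=2, P3=6, P4=2, P5=11, P6=5, P7=1) → (P0=8, P1=3, P2=2, P3=8, P4=2, P5=13, P6=5, P7=2)
step 8: fire t2:  (P0=8, P1=3, P2=2, P3=8, P4=2, P5=13, P6=5, P7=2) → (P0=8, P1=3, P2=2, P3=10, P4=2, P5=15, P6=5, P7=3)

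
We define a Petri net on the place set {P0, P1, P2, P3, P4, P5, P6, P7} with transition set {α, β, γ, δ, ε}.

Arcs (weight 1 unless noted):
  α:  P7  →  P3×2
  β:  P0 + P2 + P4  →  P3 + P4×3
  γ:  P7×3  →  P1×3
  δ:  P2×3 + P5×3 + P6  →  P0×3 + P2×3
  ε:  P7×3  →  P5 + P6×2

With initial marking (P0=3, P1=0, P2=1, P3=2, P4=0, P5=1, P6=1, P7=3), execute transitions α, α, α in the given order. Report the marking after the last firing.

(P0=3, P1=0, P2=1, P3=8, P4=0, P5=1, P6=1, P7=0)

step 1: fire α:  (P0=3, P1=0, P2=1, P3=2, P4=0, P5=1, P6=1, P7=3) → (P0=3, P1=0, P2=1, P3=4, P4=0, P5=1, P6=1, P7=2)
step 2: fire α:  (P0=3, P1=0, P2=1, P3=4, P4=0, P5=1, P6=1, P7=2) → (P0=3, P1=0, P2=1, P3=6, P4=0, P5=1, P6=1, P7=1)
step 3: fire α:  (P0=3, P1=0, P2=1, P3=6, P4=0, P5=1, P6=1, P7=1) → (P0=3, P1=0, P2=1, P3=8, P4=0, P5=1, P6=1, P7=0)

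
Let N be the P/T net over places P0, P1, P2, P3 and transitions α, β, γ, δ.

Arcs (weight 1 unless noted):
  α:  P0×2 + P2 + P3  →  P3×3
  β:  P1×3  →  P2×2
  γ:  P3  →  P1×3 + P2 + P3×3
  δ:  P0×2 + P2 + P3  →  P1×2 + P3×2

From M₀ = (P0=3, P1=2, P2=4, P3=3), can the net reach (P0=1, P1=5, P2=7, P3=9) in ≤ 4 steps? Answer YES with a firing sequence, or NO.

step 1: fire α:  (P0=3, P1=2, P2=4, P3=3) → (P0=1, P1=2, P2=3, P3=5)
step 2: fire γ:  (P0=1, P1=2, P2=3, P3=5) → (P0=1, P1=5, P2=4, P3=7)
step 3: fire β:  (P0=1, P1=5, P2=4, P3=7) → (P0=1, P1=2, P2=6, P3=7)
step 4: fire γ:  (P0=1, P1=2, P2=6, P3=7) → (P0=1, P1=5, P2=7, P3=9)

YES — reachable via ⟨α, γ, β, γ⟩ (4 firings)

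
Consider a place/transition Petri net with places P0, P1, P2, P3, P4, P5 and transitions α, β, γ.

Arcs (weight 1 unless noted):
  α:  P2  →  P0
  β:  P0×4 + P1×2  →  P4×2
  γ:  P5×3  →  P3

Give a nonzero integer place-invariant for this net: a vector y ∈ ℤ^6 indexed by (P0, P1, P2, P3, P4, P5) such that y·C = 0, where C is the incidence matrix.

y = (P0:1, P1:-2, P2:1, P3:0, P4:0, P5:0)

Incidence matrix C (rows=places, cols=transitions):
        α    β    γ
   P0   1   -4    0
   P1   0   -2    0
   P2  -1    0    0
   P3   0    0    1
   P4   0    2    0
   P5   0    0   -3

Candidate y = [1, -2, 1, 0, 0, 0]; check y·C column-wise:
  col α: 1·1 + -2·0 + 1·-1 = 0
  col β: 1·-4 + -2·-2 + 1·0 + 0·2 = 0
  col γ: 1·0 + -2·0 + 1·0 + 0·1 + 0·-3 = 0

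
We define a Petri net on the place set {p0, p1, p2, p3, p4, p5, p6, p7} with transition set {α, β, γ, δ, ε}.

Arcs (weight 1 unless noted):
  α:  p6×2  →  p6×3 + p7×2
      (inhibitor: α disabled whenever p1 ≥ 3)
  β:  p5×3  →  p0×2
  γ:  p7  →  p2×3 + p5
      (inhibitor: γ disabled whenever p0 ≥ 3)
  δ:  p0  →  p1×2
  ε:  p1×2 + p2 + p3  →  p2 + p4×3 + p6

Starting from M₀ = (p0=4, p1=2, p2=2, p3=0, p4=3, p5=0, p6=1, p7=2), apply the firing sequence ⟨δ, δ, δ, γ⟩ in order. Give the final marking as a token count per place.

(p0=1, p1=8, p2=5, p3=0, p4=3, p5=1, p6=1, p7=1)

step 1: fire δ:  (p0=4, p1=2, p2=2, p3=0, p4=3, p5=0, p6=1, p7=2) → (p0=3, p1=4, p2=2, p3=0, p4=3, p5=0, p6=1, p7=2)
step 2: fire δ:  (p0=3, p1=4, p2=2, p3=0, p4=3, p5=0, p6=1, p7=2) → (p0=2, p1=6, p2=2, p3=0, p4=3, p5=0, p6=1, p7=2)
step 3: fire δ:  (p0=2, p1=6, p2=2, p3=0, p4=3, p5=0, p6=1, p7=2) → (p0=1, p1=8, p2=2, p3=0, p4=3, p5=0, p6=1, p7=2)
step 4: fire γ:  (p0=1, p1=8, p2=2, p3=0, p4=3, p5=0, p6=1, p7=2) → (p0=1, p1=8, p2=5, p3=0, p4=3, p5=1, p6=1, p7=1)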